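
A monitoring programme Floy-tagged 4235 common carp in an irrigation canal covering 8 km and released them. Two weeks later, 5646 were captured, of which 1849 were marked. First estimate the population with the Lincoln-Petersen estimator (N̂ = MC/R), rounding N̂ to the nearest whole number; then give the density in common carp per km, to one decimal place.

N̂ = 4235·5646/1849 = 23910810/1849 ≈ 12931.8 → 12932
Density = N̂ / area = 12932 / 8 ≈ 1616.50 → 1616.5 per km

density ≈ 1616.5 common carp per km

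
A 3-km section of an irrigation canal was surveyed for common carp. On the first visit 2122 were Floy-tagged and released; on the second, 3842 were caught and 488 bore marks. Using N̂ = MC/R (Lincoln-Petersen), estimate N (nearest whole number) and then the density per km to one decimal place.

density ≈ 5568.7 common carp per km

N̂ = 2122·3842/488 = 8152724/488 ≈ 16706.4 → 16706
Density = N̂ / area = 16706 / 3 ≈ 5568.67 → 5568.7 per km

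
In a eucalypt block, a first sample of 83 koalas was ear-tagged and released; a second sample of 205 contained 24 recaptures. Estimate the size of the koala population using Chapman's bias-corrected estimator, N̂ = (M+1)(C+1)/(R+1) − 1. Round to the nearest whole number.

N̂ = (83+1)(205+1)/(24+1) − 1 = 84·206/25 − 1
= 17304/25 − 1 ≈ 692.2 − 1 ≈ 691.2 → 691

N ≈ 691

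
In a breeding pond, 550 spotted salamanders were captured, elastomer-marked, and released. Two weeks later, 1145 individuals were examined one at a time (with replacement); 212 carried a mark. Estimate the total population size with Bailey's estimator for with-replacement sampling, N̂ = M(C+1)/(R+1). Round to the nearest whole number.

N ≈ 2959

N̂ = 550·(1145+1)/(212+1) = 550·1146/213 = 630300/213 ≈ 2959.2 → 2959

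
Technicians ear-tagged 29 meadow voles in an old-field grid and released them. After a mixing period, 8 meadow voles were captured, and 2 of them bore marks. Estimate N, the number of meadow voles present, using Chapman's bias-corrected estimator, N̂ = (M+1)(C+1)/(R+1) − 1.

N = 89

N̂ = (29+1)(8+1)/(2+1) − 1 = 30·9/3 − 1
= 270/3 − 1 = 90 − 1 = 89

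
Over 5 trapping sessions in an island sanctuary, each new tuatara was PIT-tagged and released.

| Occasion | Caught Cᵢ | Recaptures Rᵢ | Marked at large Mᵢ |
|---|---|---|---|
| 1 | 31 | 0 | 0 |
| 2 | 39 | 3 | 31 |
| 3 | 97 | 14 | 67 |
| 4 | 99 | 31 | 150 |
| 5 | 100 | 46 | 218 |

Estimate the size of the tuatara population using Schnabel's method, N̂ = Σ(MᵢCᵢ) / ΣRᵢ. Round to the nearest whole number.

N ≈ 472

Σ MᵢCᵢ = 0·31 + 31·39 + 67·97 + 150·99 + 218·100 = 0 + 1209 + 6499 + 14850 + 21800 = 44358
Σ Rᵢ = 0 + 3 + 14 + 31 + 46 = 94
N̂ = 44358 / 94 ≈ 471.9 → 472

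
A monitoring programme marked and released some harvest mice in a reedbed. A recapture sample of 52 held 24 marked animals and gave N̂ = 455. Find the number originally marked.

M = 210

From N = M·C/R: M = N·R / C = 455·24 / 52 = 10920 / 52 = 210.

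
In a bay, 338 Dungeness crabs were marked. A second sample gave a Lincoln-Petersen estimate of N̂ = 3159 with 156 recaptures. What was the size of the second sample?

C = 1458

From N = M·C/R: C = N·R / M = 3159·156 / 338 = 492804 / 338 = 1458.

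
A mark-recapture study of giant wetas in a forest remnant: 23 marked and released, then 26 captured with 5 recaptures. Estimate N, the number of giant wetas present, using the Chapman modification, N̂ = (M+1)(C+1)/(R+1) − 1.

N = 107

N̂ = (23+1)(26+1)/(5+1) − 1 = 24·27/6 − 1
= 648/6 − 1 = 108 − 1 = 107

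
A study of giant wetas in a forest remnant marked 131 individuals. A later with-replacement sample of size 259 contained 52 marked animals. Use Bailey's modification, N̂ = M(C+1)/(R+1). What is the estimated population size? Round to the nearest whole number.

N̂ = 131·(259+1)/(52+1) = 131·260/53 = 34060/53 ≈ 642.6 → 643

N ≈ 643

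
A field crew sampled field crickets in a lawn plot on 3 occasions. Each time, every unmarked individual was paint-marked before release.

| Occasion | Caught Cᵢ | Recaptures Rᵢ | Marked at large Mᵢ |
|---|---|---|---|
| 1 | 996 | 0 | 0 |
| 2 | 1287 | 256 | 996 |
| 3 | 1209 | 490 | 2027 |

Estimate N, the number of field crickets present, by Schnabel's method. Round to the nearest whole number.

N ≈ 5003

Σ MᵢCᵢ = 0·996 + 996·1287 + 2027·1209 = 0 + 1281852 + 2450643 = 3732495
Σ Rᵢ = 0 + 256 + 490 = 746
N̂ = 3732495 / 746 ≈ 5003.3 → 5003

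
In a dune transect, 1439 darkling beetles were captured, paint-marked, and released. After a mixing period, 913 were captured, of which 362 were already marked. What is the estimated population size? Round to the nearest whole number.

N ≈ 3629

N = (1439 × 913) / 362 = 1313807 / 362 ≈ 3629.3 → 3629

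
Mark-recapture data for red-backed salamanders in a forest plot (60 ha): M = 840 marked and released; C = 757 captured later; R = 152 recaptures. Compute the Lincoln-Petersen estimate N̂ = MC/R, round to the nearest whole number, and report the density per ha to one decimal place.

density ≈ 69.7 red-backed salamanders per ha

N̂ = 840·757/152 = 635880/152 ≈ 4183.4 → 4183
Density = N̂ / area = 4183 / 60 ≈ 69.72 → 69.7 per ha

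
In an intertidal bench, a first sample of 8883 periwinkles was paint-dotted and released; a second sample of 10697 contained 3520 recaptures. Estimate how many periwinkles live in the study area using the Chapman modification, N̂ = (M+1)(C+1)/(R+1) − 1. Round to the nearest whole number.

N̂ = (8883+1)(10697+1)/(3520+1) − 1 = 8884·10698/3521 − 1
= 95041032/3521 − 1 ≈ 26992.6 − 1 ≈ 26991.6 → 26992

N ≈ 26,992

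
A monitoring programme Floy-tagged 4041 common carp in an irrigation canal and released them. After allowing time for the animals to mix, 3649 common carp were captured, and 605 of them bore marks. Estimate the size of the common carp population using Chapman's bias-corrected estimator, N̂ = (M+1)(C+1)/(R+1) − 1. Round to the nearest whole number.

N̂ = (4041+1)(3649+1)/(605+1) − 1 = 4042·3650/606 − 1
= 14753300/606 − 1 ≈ 24345.4 − 1 ≈ 24344.4 → 24344

N ≈ 24,344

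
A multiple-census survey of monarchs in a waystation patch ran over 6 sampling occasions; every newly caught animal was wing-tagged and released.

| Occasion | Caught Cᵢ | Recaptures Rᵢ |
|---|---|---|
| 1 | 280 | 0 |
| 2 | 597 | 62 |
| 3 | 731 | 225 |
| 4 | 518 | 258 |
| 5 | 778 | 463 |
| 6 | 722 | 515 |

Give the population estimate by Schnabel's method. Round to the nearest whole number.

Marked at large before each occasion: Mᵢ = Σⱼ<ᵢ (Cⱼ − Rⱼ) → M1=0, M2=280, M3=815, M4=1321, M5=1581, M6=1896
Σ MᵢCᵢ = 0·280 + 280·597 + 815·731 + 1321·518 + 1581·778 + 1896·722 = 0 + 167160 + 595765 + 684278 + 1230018 + 1368912 = 4046133
Σ Rᵢ = 0 + 62 + 225 + 258 + 463 + 515 = 1523
N̂ = 4046133 / 1523 ≈ 2656.7 → 2657

N ≈ 2657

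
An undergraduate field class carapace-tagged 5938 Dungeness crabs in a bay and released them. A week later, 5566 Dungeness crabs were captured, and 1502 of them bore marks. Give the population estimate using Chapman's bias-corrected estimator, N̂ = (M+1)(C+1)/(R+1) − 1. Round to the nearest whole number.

N ≈ 21,997

N̂ = (5938+1)(5566+1)/(1502+1) − 1 = 5939·5567/1503 − 1
= 33062413/1503 − 1 ≈ 21997.6 − 1 ≈ 21996.6 → 21997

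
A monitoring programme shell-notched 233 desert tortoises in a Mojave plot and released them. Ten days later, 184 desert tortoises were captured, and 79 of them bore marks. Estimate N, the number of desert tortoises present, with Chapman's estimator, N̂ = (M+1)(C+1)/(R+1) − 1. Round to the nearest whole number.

N ≈ 540

N̂ = (233+1)(184+1)/(79+1) − 1 = 234·185/80 − 1
= 43290/80 − 1 ≈ 541.1 − 1 ≈ 540.1 → 540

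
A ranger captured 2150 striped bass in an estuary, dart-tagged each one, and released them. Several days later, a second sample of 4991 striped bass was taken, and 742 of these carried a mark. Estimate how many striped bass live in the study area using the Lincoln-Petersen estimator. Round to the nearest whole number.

N ≈ 14,462

If marked individuals mix randomly, R/C ≈ M/N, giving N ≈ M·C/R.
N = (2150 × 4991) / 742 = 10730650 / 742 ≈ 14461.8 → 14462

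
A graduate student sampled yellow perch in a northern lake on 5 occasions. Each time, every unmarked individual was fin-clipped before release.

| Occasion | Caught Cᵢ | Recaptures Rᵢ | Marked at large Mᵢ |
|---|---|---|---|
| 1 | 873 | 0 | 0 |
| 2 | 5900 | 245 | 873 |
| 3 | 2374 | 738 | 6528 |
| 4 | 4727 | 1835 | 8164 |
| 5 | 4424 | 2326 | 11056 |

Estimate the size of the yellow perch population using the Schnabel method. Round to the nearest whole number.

Σ MᵢCᵢ = 0·873 + 873·5900 + 6528·2374 + 8164·4727 + 11056·4424 = 0 + 5150700 + 15497472 + 38591228 + 48911744 = 108151144
Σ Rᵢ = 0 + 245 + 738 + 1835 + 2326 = 5144
N̂ = 108151144 / 5144 ≈ 21024.7 → 21025

N ≈ 21,025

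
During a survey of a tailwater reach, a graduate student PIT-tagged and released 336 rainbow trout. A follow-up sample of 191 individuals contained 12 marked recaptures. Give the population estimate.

The marked fraction in the recapture sample should equal the marked fraction in the population: 12/191 = 336/N.
N = (336 × 191) / 12 = 64176 / 12 = 5348

N = 5348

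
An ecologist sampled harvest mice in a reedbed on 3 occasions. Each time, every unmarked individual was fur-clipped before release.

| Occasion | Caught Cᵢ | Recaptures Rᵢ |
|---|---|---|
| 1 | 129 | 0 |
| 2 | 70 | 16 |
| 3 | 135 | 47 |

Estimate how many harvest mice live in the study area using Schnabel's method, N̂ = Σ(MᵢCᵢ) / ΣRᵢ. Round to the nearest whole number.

Marked at large before each occasion: Mᵢ = Σⱼ<ᵢ (Cⱼ − Rⱼ) → M1=0, M2=129, M3=183
Σ MᵢCᵢ = 0·129 + 129·70 + 183·135 = 0 + 9030 + 24705 = 33735
Σ Rᵢ = 0 + 16 + 47 = 63
N̂ = 33735 / 63 ≈ 535.48 → 535

N ≈ 535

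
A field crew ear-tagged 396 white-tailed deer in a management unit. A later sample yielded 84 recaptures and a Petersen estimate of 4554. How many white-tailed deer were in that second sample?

From N = M·C/R: C = N·R / M = 4554·84 / 396 = 382536 / 396 = 966.

C = 966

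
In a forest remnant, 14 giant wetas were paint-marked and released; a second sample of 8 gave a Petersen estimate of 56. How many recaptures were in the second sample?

From N = M·C/R: R = M·C / N = 14·8 / 56 = 112 / 56 = 2.

R = 2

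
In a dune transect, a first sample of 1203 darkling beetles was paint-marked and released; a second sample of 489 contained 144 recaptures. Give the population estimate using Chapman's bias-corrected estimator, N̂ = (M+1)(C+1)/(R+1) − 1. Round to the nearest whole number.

N̂ = (1203+1)(489+1)/(144+1) − 1 = 1204·490/145 − 1
= 589960/145 − 1 ≈ 4068.7 − 1 ≈ 4067.7 → 4068

N ≈ 4068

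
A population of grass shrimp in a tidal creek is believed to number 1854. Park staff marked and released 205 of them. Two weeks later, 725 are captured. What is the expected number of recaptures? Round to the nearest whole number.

expected recaptures ≈ 80

The marked fraction of the population is 205/1854, so in a sample of 725 expect C·(M/N) marked.
E[R] = 205 × 725 / 1854 = 148625 / 1854 ≈ 80.2 → 80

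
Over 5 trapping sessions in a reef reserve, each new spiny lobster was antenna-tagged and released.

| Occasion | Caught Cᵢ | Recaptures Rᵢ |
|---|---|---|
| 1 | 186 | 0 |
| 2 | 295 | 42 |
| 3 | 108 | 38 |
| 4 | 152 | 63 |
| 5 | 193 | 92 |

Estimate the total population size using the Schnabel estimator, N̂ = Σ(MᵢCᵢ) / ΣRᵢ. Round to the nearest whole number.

Marked at large before each occasion: Mᵢ = Σⱼ<ᵢ (Cⱼ − Rⱼ) → M1=0, M2=186, M3=439, M4=509, M5=598
Σ MᵢCᵢ = 0·186 + 186·295 + 439·108 + 509·152 + 598·193 = 0 + 54870 + 47412 + 77368 + 115414 = 295064
Σ Rᵢ = 0 + 42 + 38 + 63 + 92 = 235
N̂ = 295064 / 235 ≈ 1255.6 → 1256

N ≈ 1256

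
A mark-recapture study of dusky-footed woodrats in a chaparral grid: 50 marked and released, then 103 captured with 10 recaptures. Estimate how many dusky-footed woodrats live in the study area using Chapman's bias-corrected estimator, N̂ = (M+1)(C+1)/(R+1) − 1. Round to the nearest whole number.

N ≈ 481

N̂ = (50+1)(103+1)/(10+1) − 1 = 51·104/11 − 1
= 5304/11 − 1 ≈ 482.2 − 1 ≈ 481.2 → 481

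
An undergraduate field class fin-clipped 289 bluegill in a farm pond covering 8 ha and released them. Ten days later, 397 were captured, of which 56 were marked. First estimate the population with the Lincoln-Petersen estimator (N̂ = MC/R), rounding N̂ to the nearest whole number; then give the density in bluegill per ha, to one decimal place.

N̂ = 289·397/56 = 114733/56 ≈ 2048.8 → 2049
Density = N̂ / area = 2049 / 8 ≈ 256.12 → 256.1 per ha

density ≈ 256.1 bluegill per ha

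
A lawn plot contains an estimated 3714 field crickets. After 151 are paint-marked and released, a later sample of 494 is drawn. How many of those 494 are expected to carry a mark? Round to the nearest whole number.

expected recaptures ≈ 20

The marked fraction of the population is 151/3714, so in a sample of 494 expect C·(M/N) marked.
E[R] = 151 × 494 / 3714 = 74594 / 3714 ≈ 20.1 → 20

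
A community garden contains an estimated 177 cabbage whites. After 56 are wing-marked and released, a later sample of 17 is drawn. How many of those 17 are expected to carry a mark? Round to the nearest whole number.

expected recaptures ≈ 5

The marked fraction of the population is 56/177, so in a sample of 17 expect C·(M/N) marked.
E[R] = 56 × 17 / 177 = 952 / 177 ≈ 5.4 → 5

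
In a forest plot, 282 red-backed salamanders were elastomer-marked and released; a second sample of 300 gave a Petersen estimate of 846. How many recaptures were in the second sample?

R = 100

From N = M·C/R: R = M·C / N = 282·300 / 846 = 84600 / 846 = 100.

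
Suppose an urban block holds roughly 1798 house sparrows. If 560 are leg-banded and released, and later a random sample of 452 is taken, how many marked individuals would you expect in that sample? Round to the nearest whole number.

expected recaptures ≈ 141

Expected recaptures E[R] = M·C / N.
E[R] = 560 × 452 / 1798 = 253120 / 1798 ≈ 140.8 → 141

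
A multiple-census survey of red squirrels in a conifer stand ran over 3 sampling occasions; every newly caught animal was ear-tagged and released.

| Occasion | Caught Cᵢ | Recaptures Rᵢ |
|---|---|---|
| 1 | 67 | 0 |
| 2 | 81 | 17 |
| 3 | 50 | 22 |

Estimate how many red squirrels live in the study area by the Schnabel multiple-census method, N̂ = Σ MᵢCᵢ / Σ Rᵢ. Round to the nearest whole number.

N ≈ 307

Marked at large before each occasion: Mᵢ = Σⱼ<ᵢ (Cⱼ − Rⱼ) → M1=0, M2=67, M3=131
Σ MᵢCᵢ = 0·67 + 67·81 + 131·50 = 0 + 5427 + 6550 = 11977
Σ Rᵢ = 0 + 17 + 22 = 39
N̂ = 11977 / 39 ≈ 307.1 → 307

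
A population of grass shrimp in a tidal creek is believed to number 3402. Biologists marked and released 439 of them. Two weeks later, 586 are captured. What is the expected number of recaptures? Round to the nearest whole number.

Expected recaptures E[R] = M·C / N.
E[R] = 439 × 586 / 3402 = 257254 / 3402 ≈ 75.6 → 76

expected recaptures ≈ 76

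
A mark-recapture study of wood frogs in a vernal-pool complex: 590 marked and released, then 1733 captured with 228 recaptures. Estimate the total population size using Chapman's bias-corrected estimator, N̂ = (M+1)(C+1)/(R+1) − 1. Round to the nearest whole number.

N ≈ 4474

N̂ = (590+1)(1733+1)/(228+1) − 1 = 591·1734/229 − 1
= 1024794/229 − 1 ≈ 4475.1 − 1 ≈ 4474.1 → 4474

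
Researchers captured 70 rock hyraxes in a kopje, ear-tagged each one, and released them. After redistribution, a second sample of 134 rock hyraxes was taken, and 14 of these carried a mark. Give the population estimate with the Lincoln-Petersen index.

N = 670

The marked fraction in the recapture sample should equal the marked fraction in the population: 14/134 = 70/N.
N = (70 × 134) / 14 = 9380 / 14 = 670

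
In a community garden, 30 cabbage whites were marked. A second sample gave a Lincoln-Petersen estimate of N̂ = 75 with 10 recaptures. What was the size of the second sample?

C = 25

From N = M·C/R: C = N·R / M = 75·10 / 30 = 750 / 30 = 25.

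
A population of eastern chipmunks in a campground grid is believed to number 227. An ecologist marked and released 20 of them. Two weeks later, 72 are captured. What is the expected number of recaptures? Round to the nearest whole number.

Expected recaptures E[R] = M·C / N.
E[R] = 20 × 72 / 227 = 1440 / 227 ≈ 6.3 → 6

expected recaptures ≈ 6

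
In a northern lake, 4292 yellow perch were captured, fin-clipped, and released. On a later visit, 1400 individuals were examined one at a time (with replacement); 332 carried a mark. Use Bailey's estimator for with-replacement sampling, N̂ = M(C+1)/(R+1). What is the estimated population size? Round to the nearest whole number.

N ≈ 18,057

N̂ = 4292·(1400+1)/(332+1) = 4292·1401/333 = 6013092/333 ≈ 18057.3 → 18057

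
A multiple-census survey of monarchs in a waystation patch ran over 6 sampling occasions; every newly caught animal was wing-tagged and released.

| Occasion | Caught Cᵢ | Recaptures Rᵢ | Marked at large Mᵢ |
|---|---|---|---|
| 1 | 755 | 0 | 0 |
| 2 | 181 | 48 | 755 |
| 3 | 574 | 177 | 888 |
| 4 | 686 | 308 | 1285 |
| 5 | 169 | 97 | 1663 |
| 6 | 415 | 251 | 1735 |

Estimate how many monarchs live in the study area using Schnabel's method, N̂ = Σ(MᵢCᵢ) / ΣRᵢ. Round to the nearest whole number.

N ≈ 2871

Σ MᵢCᵢ = 0·755 + 755·181 + 888·574 + 1285·686 + 1663·169 + 1735·415 = 0 + 136655 + 509712 + 881510 + 281047 + 720025 = 2528949
Σ Rᵢ = 0 + 48 + 177 + 308 + 97 + 251 = 881
N̂ = 2528949 / 881 ≈ 2870.5 → 2871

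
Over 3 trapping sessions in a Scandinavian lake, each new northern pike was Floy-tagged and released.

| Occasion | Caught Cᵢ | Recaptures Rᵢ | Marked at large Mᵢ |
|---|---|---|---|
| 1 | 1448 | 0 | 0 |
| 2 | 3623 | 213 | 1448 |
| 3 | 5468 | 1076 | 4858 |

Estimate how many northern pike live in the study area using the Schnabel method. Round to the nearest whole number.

Σ MᵢCᵢ = 0·1448 + 1448·3623 + 4858·5468 = 0 + 5246104 + 26563544 = 31809648
Σ Rᵢ = 0 + 213 + 1076 = 1289
N̂ = 31809648 / 1289 ≈ 24677.8 → 24678

N ≈ 24,678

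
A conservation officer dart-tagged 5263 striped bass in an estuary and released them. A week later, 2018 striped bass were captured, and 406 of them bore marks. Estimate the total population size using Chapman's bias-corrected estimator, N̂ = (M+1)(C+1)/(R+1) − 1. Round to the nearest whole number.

N̂ = (5263+1)(2018+1)/(406+1) − 1 = 5264·2019/407 − 1
= 10628016/407 − 1 ≈ 26113.1 − 1 ≈ 26112.1 → 26112

N ≈ 26,112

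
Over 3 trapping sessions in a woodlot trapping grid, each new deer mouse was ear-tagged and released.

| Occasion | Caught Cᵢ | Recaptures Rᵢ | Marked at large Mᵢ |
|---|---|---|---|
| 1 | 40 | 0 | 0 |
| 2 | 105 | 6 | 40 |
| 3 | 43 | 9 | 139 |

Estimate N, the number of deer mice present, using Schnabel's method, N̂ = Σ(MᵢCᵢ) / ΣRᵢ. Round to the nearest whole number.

Σ MᵢCᵢ = 0·40 + 40·105 + 139·43 = 0 + 4200 + 5977 = 10177
Σ Rᵢ = 0 + 6 + 9 = 15
N̂ = 10177 / 15 ≈ 678.47 → 678

N ≈ 678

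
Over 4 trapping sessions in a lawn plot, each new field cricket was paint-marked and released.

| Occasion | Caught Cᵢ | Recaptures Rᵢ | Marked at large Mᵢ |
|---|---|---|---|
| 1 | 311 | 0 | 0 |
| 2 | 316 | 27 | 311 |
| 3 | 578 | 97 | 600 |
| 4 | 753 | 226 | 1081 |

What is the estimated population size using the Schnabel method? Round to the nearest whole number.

Σ MᵢCᵢ = 0·311 + 311·316 + 600·578 + 1081·753 = 0 + 98276 + 346800 + 813993 = 1259069
Σ Rᵢ = 0 + 27 + 97 + 226 = 350
N̂ = 1259069 / 350 ≈ 3597.3 → 3597

N ≈ 3597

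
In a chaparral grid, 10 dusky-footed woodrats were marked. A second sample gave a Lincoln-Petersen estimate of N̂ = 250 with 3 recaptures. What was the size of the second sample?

From N = M·C/R: C = N·R / M = 250·3 / 10 = 750 / 10 = 75.

C = 75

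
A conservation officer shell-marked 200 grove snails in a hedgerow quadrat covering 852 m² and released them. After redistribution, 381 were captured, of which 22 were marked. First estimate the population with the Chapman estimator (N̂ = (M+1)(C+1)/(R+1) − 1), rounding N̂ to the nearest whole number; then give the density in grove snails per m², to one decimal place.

N̂ = 201·382/23 − 1 = 76782/23 − 1 ≈ 3337.3 → 3337
Density = N̂ / area = 3337 / 852 ≈ 3.92 → 3.9 per m²

density ≈ 3.9 grove snails per m²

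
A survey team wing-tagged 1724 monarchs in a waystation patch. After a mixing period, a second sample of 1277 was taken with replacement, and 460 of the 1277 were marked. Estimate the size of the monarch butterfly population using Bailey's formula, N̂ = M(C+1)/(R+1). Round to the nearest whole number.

N̂ = 1724·(1277+1)/(460+1) = 1724·1278/461 = 2203272/461 ≈ 4779.3 → 4779

N ≈ 4779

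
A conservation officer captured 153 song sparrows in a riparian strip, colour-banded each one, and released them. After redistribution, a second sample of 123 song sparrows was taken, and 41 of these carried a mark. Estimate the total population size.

N = 459

N = (153 × 123) / 41 = 18819 / 41 = 459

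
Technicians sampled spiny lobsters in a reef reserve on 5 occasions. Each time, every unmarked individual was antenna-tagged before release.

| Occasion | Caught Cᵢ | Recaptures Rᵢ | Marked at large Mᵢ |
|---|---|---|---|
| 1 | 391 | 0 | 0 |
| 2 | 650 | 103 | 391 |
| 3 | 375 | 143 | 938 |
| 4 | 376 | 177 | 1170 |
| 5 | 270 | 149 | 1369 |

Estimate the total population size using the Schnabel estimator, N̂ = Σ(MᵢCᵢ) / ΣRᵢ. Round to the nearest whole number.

Σ MᵢCᵢ = 0·391 + 391·650 + 938·375 + 1170·376 + 1369·270 = 0 + 254150 + 351750 + 439920 + 369630 = 1415450
Σ Rᵢ = 0 + 103 + 143 + 177 + 149 = 572
N̂ = 1415450 / 572 ≈ 2474.6 → 2475

N ≈ 2475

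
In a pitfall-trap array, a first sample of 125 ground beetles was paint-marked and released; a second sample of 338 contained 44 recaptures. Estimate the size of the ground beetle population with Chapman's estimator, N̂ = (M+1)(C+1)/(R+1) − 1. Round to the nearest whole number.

N̂ = (125+1)(338+1)/(44+1) − 1 = 126·339/45 − 1
= 42714/45 − 1 ≈ 949.2 − 1 ≈ 948.2 → 948

N ≈ 948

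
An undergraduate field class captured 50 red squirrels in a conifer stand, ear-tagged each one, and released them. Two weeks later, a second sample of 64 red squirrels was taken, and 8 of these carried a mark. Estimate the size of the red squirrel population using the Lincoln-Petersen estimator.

Lincoln-Petersen assumes M/N = R/C, so N = M·C / R.
N = (50 × 64) / 8 = 3200 / 8 = 400

N = 400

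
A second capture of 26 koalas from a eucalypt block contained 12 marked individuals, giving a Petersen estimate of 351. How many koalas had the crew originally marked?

From N = M·C/R: M = N·R / C = 351·12 / 26 = 4212 / 26 = 162.

M = 162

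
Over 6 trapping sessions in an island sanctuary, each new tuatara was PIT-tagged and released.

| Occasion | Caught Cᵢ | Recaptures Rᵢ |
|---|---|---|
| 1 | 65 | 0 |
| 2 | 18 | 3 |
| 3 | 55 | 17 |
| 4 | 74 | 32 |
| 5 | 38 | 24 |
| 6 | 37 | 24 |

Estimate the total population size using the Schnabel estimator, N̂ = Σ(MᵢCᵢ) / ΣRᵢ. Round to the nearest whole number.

N ≈ 268

Marked at large before each occasion: Mᵢ = Σⱼ<ᵢ (Cⱼ − Rⱼ) → M1=0, M2=65, M3=80, M4=118, M5=160, M6=174
Σ MᵢCᵢ = 0·65 + 65·18 + 80·55 + 118·74 + 160·38 + 174·37 = 0 + 1170 + 4400 + 8732 + 6080 + 6438 = 26820
Σ Rᵢ = 0 + 3 + 17 + 32 + 24 + 24 = 100
N̂ = 26820 / 100 ≈ 268.2 → 268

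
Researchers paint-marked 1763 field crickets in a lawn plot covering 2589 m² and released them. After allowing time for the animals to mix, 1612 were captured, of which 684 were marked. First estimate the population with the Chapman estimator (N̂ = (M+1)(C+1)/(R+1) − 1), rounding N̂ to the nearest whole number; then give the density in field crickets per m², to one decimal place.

density ≈ 1.6 field crickets per m²

N̂ = 1764·1613/685 − 1 = 2845332/685 − 1 ≈ 4152.8 → 4153
Density = N̂ / area = 4153 / 2589 ≈ 1.60 → 1.6 per m²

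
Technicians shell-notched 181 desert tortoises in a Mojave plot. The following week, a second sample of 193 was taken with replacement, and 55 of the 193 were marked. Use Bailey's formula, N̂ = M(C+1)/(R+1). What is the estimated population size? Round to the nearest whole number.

N ≈ 627

N̂ = 181·(193+1)/(55+1) = 181·194/56 = 35114/56 ≈ 627.0 → 627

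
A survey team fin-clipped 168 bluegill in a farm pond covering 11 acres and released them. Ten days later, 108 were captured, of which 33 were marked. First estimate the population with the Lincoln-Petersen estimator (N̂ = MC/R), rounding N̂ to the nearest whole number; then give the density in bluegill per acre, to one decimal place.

N̂ = 168·108/33 = 18144/33 ≈ 549.8 → 550
Density = N̂ / area = 550 / 11 = 50.0 per acre

density ≈ 50.0 bluegill per acre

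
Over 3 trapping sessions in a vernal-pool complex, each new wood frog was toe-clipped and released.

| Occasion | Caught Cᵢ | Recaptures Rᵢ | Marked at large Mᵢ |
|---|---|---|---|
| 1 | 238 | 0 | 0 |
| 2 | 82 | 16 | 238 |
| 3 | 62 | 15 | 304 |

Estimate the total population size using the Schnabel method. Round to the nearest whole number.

Σ MᵢCᵢ = 0·238 + 238·82 + 304·62 = 0 + 19516 + 18848 = 38364
Σ Rᵢ = 0 + 16 + 15 = 31
N̂ = 38364 / 31 ≈ 1237.5 → 1238

N ≈ 1238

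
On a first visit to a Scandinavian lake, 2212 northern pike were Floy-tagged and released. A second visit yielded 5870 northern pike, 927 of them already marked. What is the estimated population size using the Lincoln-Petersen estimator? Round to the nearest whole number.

The marked fraction in the recapture sample should equal the marked fraction in the population: 927/5870 = 2212/N.
N = (2212 × 5870) / 927 = 12984440 / 927 ≈ 14006.9 → 14007

N ≈ 14,007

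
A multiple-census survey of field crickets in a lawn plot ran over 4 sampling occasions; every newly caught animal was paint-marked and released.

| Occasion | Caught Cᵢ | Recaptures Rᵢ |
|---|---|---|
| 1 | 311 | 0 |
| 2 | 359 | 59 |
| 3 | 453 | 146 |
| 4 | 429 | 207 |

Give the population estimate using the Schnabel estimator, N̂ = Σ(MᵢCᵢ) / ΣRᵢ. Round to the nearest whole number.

N ≈ 1899

Marked at large before each occasion: Mᵢ = Σⱼ<ᵢ (Cⱼ − Rⱼ) → M1=0, M2=311, M3=611, M4=918
Σ MᵢCᵢ = 0·311 + 311·359 + 611·453 + 918·429 = 0 + 111649 + 276783 + 393822 = 782254
Σ Rᵢ = 0 + 59 + 146 + 207 = 412
N̂ = 782254 / 412 ≈ 1898.7 → 1899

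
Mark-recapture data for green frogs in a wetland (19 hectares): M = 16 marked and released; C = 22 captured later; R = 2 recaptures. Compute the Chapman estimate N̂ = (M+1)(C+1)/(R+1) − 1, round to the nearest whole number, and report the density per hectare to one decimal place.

N̂ = 17·23/3 − 1 = 391/3 − 1 ≈ 129.3 → 129
Density = N̂ / area = 129 / 19 ≈ 6.79 → 6.8 per hectare

density ≈ 6.8 green frogs per hectare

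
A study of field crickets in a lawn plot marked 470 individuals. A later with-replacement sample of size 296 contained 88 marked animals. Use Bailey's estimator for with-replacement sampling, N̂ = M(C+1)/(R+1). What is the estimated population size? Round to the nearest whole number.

N ≈ 1568

N̂ = 470·(296+1)/(88+1) = 470·297/89 = 139590/89 ≈ 1568.4 → 1568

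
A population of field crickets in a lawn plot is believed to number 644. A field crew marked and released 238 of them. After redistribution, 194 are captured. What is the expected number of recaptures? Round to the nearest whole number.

expected recaptures ≈ 72

Expected recaptures E[R] = M·C / N.
E[R] = 238 × 194 / 644 = 46172 / 644 ≈ 71.7 → 72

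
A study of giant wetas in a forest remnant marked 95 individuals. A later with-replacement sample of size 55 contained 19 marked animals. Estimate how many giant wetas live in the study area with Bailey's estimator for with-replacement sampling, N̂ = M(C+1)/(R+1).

N = 266

N̂ = 95·(55+1)/(19+1) = 95·56/20 = 5320/20 = 266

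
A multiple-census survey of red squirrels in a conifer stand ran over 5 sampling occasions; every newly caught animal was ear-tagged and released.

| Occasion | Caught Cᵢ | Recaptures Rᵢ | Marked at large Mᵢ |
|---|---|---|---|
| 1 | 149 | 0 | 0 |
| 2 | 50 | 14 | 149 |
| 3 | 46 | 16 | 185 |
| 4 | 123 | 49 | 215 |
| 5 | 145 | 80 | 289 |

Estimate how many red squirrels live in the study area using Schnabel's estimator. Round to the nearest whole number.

N ≈ 530

Σ MᵢCᵢ = 0·149 + 149·50 + 185·46 + 215·123 + 289·145 = 0 + 7450 + 8510 + 26445 + 41905 = 84310
Σ Rᵢ = 0 + 14 + 16 + 49 + 80 = 159
N̂ = 84310 / 159 ≈ 530.3 → 530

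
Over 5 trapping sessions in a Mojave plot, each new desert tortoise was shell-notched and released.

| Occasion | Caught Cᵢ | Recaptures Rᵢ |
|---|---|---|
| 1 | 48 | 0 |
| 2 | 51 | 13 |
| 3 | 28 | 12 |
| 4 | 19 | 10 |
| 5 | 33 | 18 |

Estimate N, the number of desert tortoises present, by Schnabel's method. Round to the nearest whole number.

Marked at large before each occasion: Mᵢ = Σⱼ<ᵢ (Cⱼ − Rⱼ) → M1=0, M2=48, M3=86, M4=102, M5=111
Σ MᵢCᵢ = 0·48 + 48·51 + 86·28 + 102·19 + 111·33 = 0 + 2448 + 2408 + 1938 + 3663 = 10457
Σ Rᵢ = 0 + 13 + 12 + 10 + 18 = 53
N̂ = 10457 / 53 ≈ 197.3 → 197

N ≈ 197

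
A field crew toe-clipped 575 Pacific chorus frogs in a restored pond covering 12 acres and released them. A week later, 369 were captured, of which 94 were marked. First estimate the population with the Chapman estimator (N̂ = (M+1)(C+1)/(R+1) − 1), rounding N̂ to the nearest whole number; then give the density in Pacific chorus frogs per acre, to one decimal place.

density ≈ 186.8 Pacific chorus frogs per acre

N̂ = 576·370/95 − 1 = 213120/95 − 1 ≈ 2242.4 → 2242
Density = N̂ / area = 2242 / 12 ≈ 186.83 → 186.8 per acre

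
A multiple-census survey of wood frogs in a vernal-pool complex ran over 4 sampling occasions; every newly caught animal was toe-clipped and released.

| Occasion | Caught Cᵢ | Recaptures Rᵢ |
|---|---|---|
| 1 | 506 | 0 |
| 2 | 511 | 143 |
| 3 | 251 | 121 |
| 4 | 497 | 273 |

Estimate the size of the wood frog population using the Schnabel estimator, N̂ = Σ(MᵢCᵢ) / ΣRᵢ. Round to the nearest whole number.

N ≈ 1819

Marked at large before each occasion: Mᵢ = Σⱼ<ᵢ (Cⱼ − Rⱼ) → M1=0, M2=506, M3=874, M4=1004
Σ MᵢCᵢ = 0·506 + 506·511 + 874·251 + 1004·497 = 0 + 258566 + 219374 + 498988 = 976928
Σ Rᵢ = 0 + 143 + 121 + 273 = 537
N̂ = 976928 / 537 ≈ 1819.2 → 1819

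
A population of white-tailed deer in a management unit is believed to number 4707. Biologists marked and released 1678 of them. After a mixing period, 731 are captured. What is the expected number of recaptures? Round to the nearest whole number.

expected recaptures ≈ 261

Expected recaptures E[R] = M·C / N.
E[R] = 1678 × 731 / 4707 = 1226618 / 4707 ≈ 260.6 → 261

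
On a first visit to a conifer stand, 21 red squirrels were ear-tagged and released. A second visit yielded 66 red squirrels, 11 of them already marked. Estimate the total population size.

The marked fraction in the recapture sample should equal the marked fraction in the population: 11/66 = 21/N.
N = (21 × 66) / 11 = 1386 / 11 = 126

N = 126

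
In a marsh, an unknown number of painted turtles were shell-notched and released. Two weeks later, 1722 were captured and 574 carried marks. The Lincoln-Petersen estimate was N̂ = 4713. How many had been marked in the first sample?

M = 1571

From N = M·C/R: M = N·R / C = 4713·574 / 1722 = 2705262 / 1722 = 1571.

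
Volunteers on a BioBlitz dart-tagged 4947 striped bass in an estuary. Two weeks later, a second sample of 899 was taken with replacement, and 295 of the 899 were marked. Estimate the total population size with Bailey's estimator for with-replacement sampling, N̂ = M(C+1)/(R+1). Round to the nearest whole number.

N ≈ 15,042

N̂ = 4947·(899+1)/(295+1) = 4947·900/296 = 4452300/296 ≈ 15041.6 → 15042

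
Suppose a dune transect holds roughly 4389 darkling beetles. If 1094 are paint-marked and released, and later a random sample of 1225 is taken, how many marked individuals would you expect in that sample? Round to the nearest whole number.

The marked fraction of the population is 1094/4389, so in a sample of 1225 expect C·(M/N) marked.
E[R] = 1094 × 1225 / 4389 = 1340150 / 4389 ≈ 305.3 → 305

expected recaptures ≈ 305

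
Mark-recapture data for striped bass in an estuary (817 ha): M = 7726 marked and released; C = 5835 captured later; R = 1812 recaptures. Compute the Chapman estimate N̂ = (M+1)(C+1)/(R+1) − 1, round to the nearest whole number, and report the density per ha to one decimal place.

density ≈ 30.4 striped bass per ha

N̂ = 7727·5836/1813 − 1 = 45094772/1813 − 1 ≈ 24872.0 → 24872
Density = N̂ / area = 24872 / 817 ≈ 30.44 → 30.4 per ha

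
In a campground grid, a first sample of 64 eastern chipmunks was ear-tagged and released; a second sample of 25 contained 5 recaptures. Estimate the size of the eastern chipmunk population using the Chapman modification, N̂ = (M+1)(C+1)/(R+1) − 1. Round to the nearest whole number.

N̂ = (64+1)(25+1)/(5+1) − 1 = 65·26/6 − 1
= 1690/6 − 1 ≈ 281.7 − 1 ≈ 280.7 → 281

N ≈ 281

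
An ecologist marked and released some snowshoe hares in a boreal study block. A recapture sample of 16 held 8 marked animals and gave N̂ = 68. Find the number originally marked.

From N = M·C/R: M = N·R / C = 68·8 / 16 = 544 / 16 = 34.

M = 34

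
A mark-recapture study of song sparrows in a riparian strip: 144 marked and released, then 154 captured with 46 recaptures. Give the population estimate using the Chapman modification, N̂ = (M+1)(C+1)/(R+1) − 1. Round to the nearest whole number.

N̂ = (144+1)(154+1)/(46+1) − 1 = 145·155/47 − 1
= 22475/47 − 1 ≈ 478.2 − 1 ≈ 477.2 → 477

N ≈ 477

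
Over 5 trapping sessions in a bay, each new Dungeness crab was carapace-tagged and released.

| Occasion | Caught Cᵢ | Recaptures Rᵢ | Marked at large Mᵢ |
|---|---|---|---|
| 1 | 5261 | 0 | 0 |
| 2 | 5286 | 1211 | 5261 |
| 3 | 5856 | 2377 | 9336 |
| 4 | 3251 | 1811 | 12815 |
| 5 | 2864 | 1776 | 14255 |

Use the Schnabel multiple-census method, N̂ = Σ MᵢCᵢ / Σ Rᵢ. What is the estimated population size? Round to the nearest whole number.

Σ MᵢCᵢ = 0·5261 + 5261·5286 + 9336·5856 + 12815·3251 + 14255·2864 = 0 + 27809646 + 54671616 + 41661565 + 40826320 = 164969147
Σ Rᵢ = 0 + 1211 + 2377 + 1811 + 1776 = 7175
N̂ = 164969147 / 7175 ≈ 22992.2 → 22992

N ≈ 22,992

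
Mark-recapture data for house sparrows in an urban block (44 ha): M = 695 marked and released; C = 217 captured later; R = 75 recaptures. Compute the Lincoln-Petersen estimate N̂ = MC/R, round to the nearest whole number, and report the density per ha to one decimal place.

N̂ = 695·217/75 = 150815/75 ≈ 2010.9 → 2011
Density = N̂ / area = 2011 / 44 ≈ 45.70 → 45.7 per ha

density ≈ 45.7 house sparrows per ha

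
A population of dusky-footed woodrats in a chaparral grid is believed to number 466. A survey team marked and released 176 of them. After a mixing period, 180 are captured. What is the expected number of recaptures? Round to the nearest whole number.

The marked fraction of the population is 176/466, so in a sample of 180 expect C·(M/N) marked.
E[R] = 176 × 180 / 466 = 31680 / 466 ≈ 68.0 → 68

expected recaptures ≈ 68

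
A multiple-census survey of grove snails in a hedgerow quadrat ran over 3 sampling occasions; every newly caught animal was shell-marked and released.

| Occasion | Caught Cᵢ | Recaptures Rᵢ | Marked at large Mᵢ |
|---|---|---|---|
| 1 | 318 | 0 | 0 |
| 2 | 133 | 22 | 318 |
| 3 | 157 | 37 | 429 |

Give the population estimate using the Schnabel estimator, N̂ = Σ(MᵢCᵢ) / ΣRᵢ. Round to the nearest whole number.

Σ MᵢCᵢ = 0·318 + 318·133 + 429·157 = 0 + 42294 + 67353 = 109647
Σ Rᵢ = 0 + 22 + 37 = 59
N̂ = 109647 / 59 ≈ 1858.4 → 1858

N ≈ 1858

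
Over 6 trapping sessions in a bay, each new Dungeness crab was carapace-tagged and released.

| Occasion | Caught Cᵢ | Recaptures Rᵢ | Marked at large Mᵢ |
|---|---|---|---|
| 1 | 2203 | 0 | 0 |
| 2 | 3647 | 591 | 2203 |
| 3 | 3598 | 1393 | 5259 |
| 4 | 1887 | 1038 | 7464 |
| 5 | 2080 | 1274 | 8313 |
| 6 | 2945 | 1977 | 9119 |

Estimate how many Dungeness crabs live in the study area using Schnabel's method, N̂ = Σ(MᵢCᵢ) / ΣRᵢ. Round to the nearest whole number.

N ≈ 13,580

Σ MᵢCᵢ = 0·2203 + 2203·3647 + 5259·3598 + 7464·1887 + 8313·2080 + 9119·2945 = 0 + 8034341 + 18921882 + 14084568 + 17291040 + 26855455 = 85187286
Σ Rᵢ = 0 + 591 + 1393 + 1038 + 1274 + 1977 = 6273
N̂ = 85187286 / 6273 ≈ 13580.0 → 13580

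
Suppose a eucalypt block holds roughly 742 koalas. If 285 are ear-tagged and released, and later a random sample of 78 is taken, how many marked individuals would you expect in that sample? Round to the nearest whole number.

expected recaptures ≈ 30

The marked fraction of the population is 285/742, so in a sample of 78 expect C·(M/N) marked.
E[R] = 285 × 78 / 742 = 22230 / 742 ≈ 30.0 → 30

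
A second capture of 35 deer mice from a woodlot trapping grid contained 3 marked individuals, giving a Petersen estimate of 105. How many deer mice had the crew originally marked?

From N = M·C/R: M = N·R / C = 105·3 / 35 = 315 / 35 = 9.

M = 9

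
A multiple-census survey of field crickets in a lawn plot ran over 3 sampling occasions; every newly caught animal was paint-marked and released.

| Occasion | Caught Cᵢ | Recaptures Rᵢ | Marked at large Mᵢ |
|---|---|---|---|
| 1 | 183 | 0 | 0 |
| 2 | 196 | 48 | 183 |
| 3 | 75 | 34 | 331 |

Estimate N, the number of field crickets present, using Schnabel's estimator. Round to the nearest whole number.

N ≈ 740

Σ MᵢCᵢ = 0·183 + 183·196 + 331·75 = 0 + 35868 + 24825 = 60693
Σ Rᵢ = 0 + 48 + 34 = 82
N̂ = 60693 / 82 ≈ 740.2 → 740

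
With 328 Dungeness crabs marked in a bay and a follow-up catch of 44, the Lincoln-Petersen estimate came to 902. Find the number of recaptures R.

R = 16

From N = M·C/R: R = M·C / N = 328·44 / 902 = 14432 / 902 = 16.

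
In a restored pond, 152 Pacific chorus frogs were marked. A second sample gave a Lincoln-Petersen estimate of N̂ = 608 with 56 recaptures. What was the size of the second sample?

From N = M·C/R: C = N·R / M = 608·56 / 152 = 34048 / 152 = 224.

C = 224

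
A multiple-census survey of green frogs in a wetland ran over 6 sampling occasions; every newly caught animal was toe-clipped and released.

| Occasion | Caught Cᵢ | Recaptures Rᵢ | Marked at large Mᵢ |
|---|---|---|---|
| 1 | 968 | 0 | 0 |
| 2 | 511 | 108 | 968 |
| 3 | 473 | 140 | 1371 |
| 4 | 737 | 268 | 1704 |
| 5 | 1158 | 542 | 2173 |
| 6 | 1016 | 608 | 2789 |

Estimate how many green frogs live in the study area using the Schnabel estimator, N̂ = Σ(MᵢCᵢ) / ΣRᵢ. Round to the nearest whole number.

Σ MᵢCᵢ = 0·968 + 968·511 + 1371·473 + 1704·737 + 2173·1158 + 2789·1016 = 0 + 494648 + 648483 + 1255848 + 2516334 + 2833624 = 7748937
Σ Rᵢ = 0 + 108 + 140 + 268 + 542 + 608 = 1666
N̂ = 7748937 / 1666 ≈ 4651.2 → 4651

N ≈ 4651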